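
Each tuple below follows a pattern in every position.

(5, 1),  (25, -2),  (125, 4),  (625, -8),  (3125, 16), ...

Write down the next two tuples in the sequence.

First component: ×5 each step; 5, 25, 125, 625, 3125 → 15625 → 78125.
Second component — ×(-2) each step: 1, -2, 4, -8, 16 → -32 → 64.
So the next two tuples are (15625, -32) and (78125, 64).

(15625, -32), (78125, 64)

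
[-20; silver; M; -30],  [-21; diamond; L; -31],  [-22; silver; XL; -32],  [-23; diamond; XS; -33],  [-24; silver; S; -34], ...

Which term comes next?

[-25; diamond; M; -35]

First part goes -20, -21, -22, -23, -24 → -25 (−1 each step).
Rank: alternates silver ↔ diamond, so silver, diamond, silver, diamond, silver → diamond.
Size: runs through clothing sizes XS→XL, so M, L, XL, XS, S → M.
Fourth part — always 10 less than the first part: -30, -31, -32, -33, -34 → -35.
Combining the parts gives [-25; diamond; M; -35].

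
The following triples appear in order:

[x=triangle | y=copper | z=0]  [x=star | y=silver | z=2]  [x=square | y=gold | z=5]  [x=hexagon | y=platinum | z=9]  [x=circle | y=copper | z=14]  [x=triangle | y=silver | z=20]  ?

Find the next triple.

[x=star | y=gold | z=27]

X goes triangle, star, square, hexagon, circle, triangle → star (repeats triangle → star → square → hexagon → circle).
For the y, repeats copper → silver → gold → platinum: copper, silver, gold, platinum, copper, silver → gold.
Z: 0, 2, 5, 9, 14, 20 → 27 (differences are 2, 3, 4, … (increasing by 1 each time)).
Combining the parts gives [x=star | y=gold | z=27].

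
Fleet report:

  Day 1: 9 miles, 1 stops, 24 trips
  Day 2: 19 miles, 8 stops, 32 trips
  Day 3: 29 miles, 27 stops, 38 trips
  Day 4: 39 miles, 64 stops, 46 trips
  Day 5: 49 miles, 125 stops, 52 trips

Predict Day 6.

Miles: 9, 19, 29, 39, 49 → 59 (+10 each step).
Stops: perfect cubes: 1³, 2³, 3³, …, so 1, 8, 27, 64, 125 → 216.
Trips: alternating steps +8, +6, +8, +6, …, so 24, 32, 38, 46, 52 → 60.
So the next row is 59 miles, 216 stops, 60 trips.

59 miles, 216 stops, 60 trips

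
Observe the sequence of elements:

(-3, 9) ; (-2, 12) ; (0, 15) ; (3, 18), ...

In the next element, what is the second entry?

21

Second entry — +3 each step: 9, 12, 15, 18 → 21.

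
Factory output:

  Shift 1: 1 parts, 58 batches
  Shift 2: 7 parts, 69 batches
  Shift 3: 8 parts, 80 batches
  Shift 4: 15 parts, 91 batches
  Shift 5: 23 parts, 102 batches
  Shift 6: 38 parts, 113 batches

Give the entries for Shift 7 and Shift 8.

For the parts, each term is the sum of the two before it: 1, 7, 8, 15, 23, 38 → 61 → 99.
Batches: +11 each step, so 58, 69, 80, 91, 102, 113 → 124 → 135.
So the next two lines are 61 parts, 124 batches and 99 parts, 135 batches.

61 parts, 124 batches; 99 parts, 135 batches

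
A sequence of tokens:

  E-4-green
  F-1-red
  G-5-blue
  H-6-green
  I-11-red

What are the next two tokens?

For the letter, letters move forward 1 place in the alphabet: E, F, G, H, I → J → K.
Second component: each term is the sum of the two before it, so 4, 1, 5, 6, 11 → 17 → 28.
Colour: repeats green → red → blue; green, red, blue, green, red → blue → green.
Putting the parts together: J-17-blue and then K-28-green.

J-17-blue then K-28-green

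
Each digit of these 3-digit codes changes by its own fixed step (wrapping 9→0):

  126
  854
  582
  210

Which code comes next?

First digit: −3 each step, mod 10, so 1, 8, 5, 2 → 9.
Second digit — +3 each step, mod 10: 2, 5, 8, 1 → 4.
For the third digit, −2 each step, mod 10: 6, 4, 2, 0 → 8.
So the next code is 948.

948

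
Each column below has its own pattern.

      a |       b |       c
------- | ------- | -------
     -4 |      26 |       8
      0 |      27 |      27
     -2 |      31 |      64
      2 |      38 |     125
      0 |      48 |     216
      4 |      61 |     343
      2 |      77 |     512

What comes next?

Column a — alternating steps +4, −2, +4, −2, …: -4, 0, -2, 2, 0, 4, 2 → 6.
Column b goes 26, 27, 31, 38, 48, 61, 77 → 96 (differences are 1, 4, 7, … (increasing by 3 each time)).
Column c: perfect cubes: 2³, 3³, 4³, …; 8, 27, 64, 125, 216, 343, 512 → 729.
So the next row is 6  96  729.

6  96  729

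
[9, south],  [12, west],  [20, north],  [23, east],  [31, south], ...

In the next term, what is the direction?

Direction goes south, west, north, east, south → west (repeats south → west → north → east).

west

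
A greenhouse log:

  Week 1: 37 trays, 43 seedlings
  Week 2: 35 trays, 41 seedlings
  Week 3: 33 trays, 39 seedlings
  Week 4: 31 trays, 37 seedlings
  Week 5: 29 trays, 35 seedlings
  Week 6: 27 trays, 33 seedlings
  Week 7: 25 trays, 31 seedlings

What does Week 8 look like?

Trays: 37, 35, 33, 31, 29, 27, 25 → 23 (−2 each step).
For the seedlings, always 6 more than the trays: 43, 41, 39, 37, 35, 33, 31 → 29.
So the next line is 23 trays, 29 seedlings.

23 trays, 29 seedlings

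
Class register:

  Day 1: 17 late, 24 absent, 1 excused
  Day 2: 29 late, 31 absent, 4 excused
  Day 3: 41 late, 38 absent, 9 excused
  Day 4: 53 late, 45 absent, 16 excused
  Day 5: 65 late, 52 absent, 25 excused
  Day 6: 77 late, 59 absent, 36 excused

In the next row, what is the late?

Late: 17, 29, 41, 53, 65, 77 → 89 (+12 each step).

89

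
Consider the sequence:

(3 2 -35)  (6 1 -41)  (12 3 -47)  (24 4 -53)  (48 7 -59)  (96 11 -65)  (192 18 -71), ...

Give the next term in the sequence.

First component: 3, 6, 12, 24, 48, 96, 192 → 384 (×2 each step).
Second component — each term is the sum of the two before it: 2, 1, 3, 4, 7, 11, 18 → 29.
Third component: −6 each step; -35, -41, -47, -53, -59, -65, -71 → -77.
Combining the parts gives (384 29 -77).

(384 29 -77)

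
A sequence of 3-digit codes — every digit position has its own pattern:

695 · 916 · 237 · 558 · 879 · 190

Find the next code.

411

First digit — +3 each step, mod 10: 6, 9, 2, 5, 8, 1 → 4.
Second digit: +2 each step, mod 10, so 9, 1, 3, 5, 7, 9 → 1.
Third digit goes 5, 6, 7, 8, 9, 0 → 1 (+1 each step, mod 10).
Putting it together: 411.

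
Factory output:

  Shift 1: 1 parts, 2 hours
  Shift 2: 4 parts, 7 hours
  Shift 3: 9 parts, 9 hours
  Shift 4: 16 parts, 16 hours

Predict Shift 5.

25 parts, 25 hours

For the parts, perfect squares: 1², 2², 3², …: 1, 4, 9, 16 → 25.
Hours — each term is the sum of the two before it: 2, 7, 9, 16 → 25.
Putting it together: 25 parts, 25 hours.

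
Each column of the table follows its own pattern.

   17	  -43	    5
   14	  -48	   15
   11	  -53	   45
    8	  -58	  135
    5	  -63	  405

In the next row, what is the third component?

Third component: 5, 15, 45, 135, 405 → 1215 (×3 each step).

1215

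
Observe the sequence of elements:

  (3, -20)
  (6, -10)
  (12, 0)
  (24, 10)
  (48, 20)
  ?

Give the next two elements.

(96, 30), (192, 40)

First coordinate: ×2 each step, so 3, 6, 12, 24, 48 → 96 → 192.
Second coordinate — +10 each step: -20, -10, 0, 10, 20 → 30 → 40.
So the next two elements are (96, 30) and (192, 40).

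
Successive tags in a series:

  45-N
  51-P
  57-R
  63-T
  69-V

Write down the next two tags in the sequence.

75-X, 81-Z

First component — +6 each step: 45, 51, 57, 63, 69 → 75 → 81.
Letter — letters move forward 2 places in the alphabet: N, P, R, T, V → X → Z.
So the next two tags are 75-X and 81-Z.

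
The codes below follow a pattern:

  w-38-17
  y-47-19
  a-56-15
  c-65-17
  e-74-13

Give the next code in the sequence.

Letter goes w, y, a, c, e → g (letters move forward 2 places in the alphabet, wrapping Z→A).
Second component: +9 each step, so 38, 47, 56, 65, 74 → 83.
Third component: alternating steps +2, −4, +2, −4, …, so 17, 19, 15, 17, 13 → 15.
Putting it together: g-83-15.

g-83-15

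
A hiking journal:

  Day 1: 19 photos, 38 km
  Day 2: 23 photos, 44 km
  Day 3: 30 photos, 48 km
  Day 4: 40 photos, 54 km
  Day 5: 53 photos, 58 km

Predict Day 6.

Photos goes 19, 23, 30, 40, 53 → 69 (differences are 4, 7, 10, … (increasing by 3 each time)).
Km goes 38, 44, 48, 54, 58 → 64 (alternating steps +6, +4, +6, +4, …).
So the next row is 69 photos, 64 km.

69 photos, 64 km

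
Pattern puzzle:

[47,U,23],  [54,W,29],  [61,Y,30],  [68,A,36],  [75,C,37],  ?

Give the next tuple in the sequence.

First component: +7 each step; 47, 54, 61, 68, 75 → 82.
Letter: letters move forward 2 places in the alphabet, wrapping Z→A; U, W, Y, A, C → E.
Third component: 23, 29, 30, 36, 37 → 43 (alternating steps +6, +1, +6, +1, …).
So the next tuple is [82,E,43].

[82,E,43]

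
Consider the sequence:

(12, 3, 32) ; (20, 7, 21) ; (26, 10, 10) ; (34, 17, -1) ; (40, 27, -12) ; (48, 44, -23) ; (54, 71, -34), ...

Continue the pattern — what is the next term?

(62, 115, -45)

For the first component, alternating steps +8, +6, +8, +6, …: 12, 20, 26, 34, 40, 48, 54 → 62.
Second component: each term is the sum of the two before it, so 3, 7, 10, 17, 27, 44, 71 → 115.
Third component: −11 each step; 32, 21, 10, -1, -12, -23, -34 → -45.
Putting it together: (62, 115, -45).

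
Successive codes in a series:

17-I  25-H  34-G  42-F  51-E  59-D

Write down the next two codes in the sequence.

68-C then 76-B

First component — alternating steps +8, +9, +8, +9, …: 17, 25, 34, 42, 51, 59 → 68 → 76.
Letter: I, H, G, F, E, D → C → B (letters move back 1 place in the alphabet).
So the next two codes are 68-C and 76-B.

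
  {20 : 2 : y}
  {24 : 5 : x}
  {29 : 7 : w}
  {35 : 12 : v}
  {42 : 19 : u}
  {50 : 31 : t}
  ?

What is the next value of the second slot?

50

Second slot: each term is the sum of the two before it; 2, 5, 7, 12, 19, 31 → 50.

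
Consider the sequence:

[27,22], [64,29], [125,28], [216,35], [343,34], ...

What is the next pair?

First slot: perfect cubes: 3³, 4³, 5³, …; 27, 64, 125, 216, 343 → 512.
Second slot: 22, 29, 28, 35, 34 → 41 (alternating steps +7, −1, +7, −1, …).
Putting it together: [512,41].

[512,41]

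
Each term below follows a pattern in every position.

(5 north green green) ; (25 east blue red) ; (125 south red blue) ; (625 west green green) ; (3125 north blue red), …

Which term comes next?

(15625 east red blue)

First component — ×5 each step: 5, 25, 125, 625, 3125 → 15625.
Direction: north, east, south, west, north → east (repeats north → east → south → west).
First colour goes green, blue, red, green, blue → red (repeats green → blue → red).
For the second colour, repeats green → red → blue: green, red, blue, green, red → blue.
Combining the parts gives (15625 east red blue).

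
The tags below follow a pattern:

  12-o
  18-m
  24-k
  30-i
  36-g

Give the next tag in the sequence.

First component: +6 each step, so 12, 18, 24, 30, 36 → 42.
Letter: letters move back 2 places in the alphabet, so o, m, k, i, g → e.
Putting it together: 42-e.

42-e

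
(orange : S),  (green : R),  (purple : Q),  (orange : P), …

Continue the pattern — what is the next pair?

(green : O)

Colour: repeats orange → green → purple; orange, green, purple, orange → green.
For the letter, letters move back 1 place in the alphabet: S, R, Q, P → O.
Putting it together: (green : O).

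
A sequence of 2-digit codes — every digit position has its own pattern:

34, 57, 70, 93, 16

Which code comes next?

For the first digit, +2 each step, mod 10: 3, 5, 7, 9, 1 → 3.
Second digit: +3 each step, mod 10; 4, 7, 0, 3, 6 → 9.
So the next code is 39.

39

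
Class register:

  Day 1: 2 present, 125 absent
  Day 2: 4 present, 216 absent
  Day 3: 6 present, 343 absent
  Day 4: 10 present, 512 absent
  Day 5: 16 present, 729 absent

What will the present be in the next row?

26

Present goes 2, 4, 6, 10, 16 → 26 (each term is the sum of the two before it).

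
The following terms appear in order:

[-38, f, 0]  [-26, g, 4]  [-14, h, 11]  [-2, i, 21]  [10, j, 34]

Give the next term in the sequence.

First slot goes -38, -26, -14, -2, 10 → 22 (+12 each step).
Letter: letters move forward 1 place in the alphabet, so f, g, h, i, j → k.
Third slot — differences are 4, 7, 10, … (increasing by 3 each time): 0, 4, 11, 21, 34 → 50.
Putting it together: [22, k, 50].

[22, k, 50]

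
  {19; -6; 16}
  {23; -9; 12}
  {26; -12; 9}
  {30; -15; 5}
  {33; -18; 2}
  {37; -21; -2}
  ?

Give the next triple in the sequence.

{40; -24; -5}

First slot — alternating steps +4, +3, +4, +3, …: 19, 23, 26, 30, 33, 37 → 40.
For the second slot, −3 each step: -6, -9, -12, -15, -18, -21 → -24.
For the third slot, together with the first slot always sums to 35: 16, 12, 9, 5, 2, -2 → -5.
So the next triple is {40; -24; -5}.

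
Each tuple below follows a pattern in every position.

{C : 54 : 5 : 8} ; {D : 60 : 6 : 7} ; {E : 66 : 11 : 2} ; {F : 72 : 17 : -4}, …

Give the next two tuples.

{G : 78 : 28 : -15}, {H : 84 : 45 : -32}

Letter: C, D, E, F → G → H (letters move forward 1 place in the alphabet).
Second coordinate: +6 each step, so 54, 60, 66, 72 → 78 → 84.
Third coordinate: 5, 6, 11, 17 → 28 → 45 (each term is the sum of the two before it).
Fourth coordinate — together with the third coordinate always sums to 13: 8, 7, 2, -4 → -15 → -32.
So the next two tuples are {G : 78 : 28 : -15} and {H : 84 : 45 : -32}.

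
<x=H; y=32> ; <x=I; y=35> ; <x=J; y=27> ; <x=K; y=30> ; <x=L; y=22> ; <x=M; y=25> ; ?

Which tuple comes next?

X — letters move forward 1 place in the alphabet: H, I, J, K, L, M → N.
Y: alternating steps +3, −8, +3, −8, …; 32, 35, 27, 30, 22, 25 → 17.
Putting it together: <x=N; y=17>.

<x=N; y=17>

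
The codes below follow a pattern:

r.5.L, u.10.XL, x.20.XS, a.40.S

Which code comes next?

Letter: letters move forward 3 places in the alphabet, wrapping Z→A, so r, u, x, a → d.
Second component: ×2 each step; 5, 10, 20, 40 → 80.
Size — runs through clothing sizes XS→XL: L, XL, XS, S → M.
So the next code is d.80.M.

d.80.M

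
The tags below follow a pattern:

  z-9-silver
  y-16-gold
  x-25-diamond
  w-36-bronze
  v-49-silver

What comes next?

For the letter, letters move back 1 place in the alphabet: z, y, x, w, v → u.
For the second component, perfect squares: 3², 4², 5², …: 9, 16, 25, 36, 49 → 64.
Rank: repeats silver → gold → diamond → bronze, so silver, gold, diamond, bronze, silver → gold.
Combining the parts gives u-64-gold.

u-64-gold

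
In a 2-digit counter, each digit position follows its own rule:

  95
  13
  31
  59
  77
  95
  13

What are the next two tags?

31 then 59

First digit goes 9, 1, 3, 5, 7, 9, 1 → 3 → 5 (+2 each step, mod 10).
Second digit goes 5, 3, 1, 9, 7, 5, 3 → 1 → 9 (−2 each step, mod 10).
So the next two tags are 31 and 59.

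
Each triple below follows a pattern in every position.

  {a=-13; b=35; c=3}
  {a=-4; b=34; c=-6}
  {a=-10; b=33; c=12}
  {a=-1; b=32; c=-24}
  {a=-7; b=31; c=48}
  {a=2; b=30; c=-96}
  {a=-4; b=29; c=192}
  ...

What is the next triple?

A: alternating steps +9, −6, +9, −6, …; -13, -4, -10, -1, -7, 2, -4 → 5.
B goes 35, 34, 33, 32, 31, 30, 29 → 28 (−1 each step).
C: ×(-2) each step; 3, -6, 12, -24, 48, -96, 192 → -384.
Combining the parts gives {a=5; b=28; c=-384}.

{a=5; b=28; c=-384}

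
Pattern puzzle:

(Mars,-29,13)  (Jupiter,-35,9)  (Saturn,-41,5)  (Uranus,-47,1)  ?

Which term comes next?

Planet: runs through the planets Mercury→Neptune; Mars, Jupiter, Saturn, Uranus → Neptune.
Second slot goes -29, -35, -41, -47 → -53 (−6 each step).
For the third slot, −4 each step: 13, 9, 5, 1 → -3.
Putting it together: (Neptune,-53,-3).

(Neptune,-53,-3)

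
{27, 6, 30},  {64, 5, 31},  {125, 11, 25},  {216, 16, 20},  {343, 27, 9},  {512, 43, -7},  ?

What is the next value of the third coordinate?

Second coordinate — each term is the sum of the two before it: 6, 5, 11, 16, 27, 43 → 70.
Third coordinate goes 30, 31, 25, 20, 9, -7 → -34 (together with the second coordinate always sums to 36).

-34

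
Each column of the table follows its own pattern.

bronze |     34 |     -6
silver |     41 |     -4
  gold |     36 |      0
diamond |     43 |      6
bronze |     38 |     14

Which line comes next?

silver  45  24

Rank: repeats bronze → silver → gold → diamond; bronze, silver, gold, diamond, bronze → silver.
Second component: alternating steps +7, −5, +7, −5, …; 34, 41, 36, 43, 38 → 45.
Third component: differences are 2, 4, 6, … (increasing by 2 each time), so -6, -4, 0, 6, 14 → 24.
Combining the parts gives silver  45  24.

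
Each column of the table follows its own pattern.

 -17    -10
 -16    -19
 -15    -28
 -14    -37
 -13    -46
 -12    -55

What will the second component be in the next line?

-64

Second component: −9 each step, so -10, -19, -28, -37, -46, -55 → -64.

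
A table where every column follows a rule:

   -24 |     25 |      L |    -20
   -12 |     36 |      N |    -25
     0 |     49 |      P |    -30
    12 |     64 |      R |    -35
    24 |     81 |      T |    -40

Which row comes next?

For the first component, +12 each step: -24, -12, 0, 12, 24 → 36.
Second component — perfect squares: 5², 6², 7², …: 25, 36, 49, 64, 81 → 100.
Letter — letters move forward 2 places in the alphabet: L, N, P, R, T → V.
Fourth component: −5 each step; -20, -25, -30, -35, -40 → -45.
Putting it together: 36  100  V  -45.

36  100  V  -45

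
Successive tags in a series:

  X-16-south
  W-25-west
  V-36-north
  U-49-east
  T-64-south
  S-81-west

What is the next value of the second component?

Second component — perfect squares: 4², 5², 6², …: 16, 25, 36, 49, 64, 81 → 100.

100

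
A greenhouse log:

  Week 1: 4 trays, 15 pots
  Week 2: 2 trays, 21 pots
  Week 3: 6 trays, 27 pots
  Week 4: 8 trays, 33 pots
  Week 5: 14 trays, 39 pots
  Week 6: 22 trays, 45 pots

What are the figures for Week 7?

Trays: each term is the sum of the two before it; 4, 2, 6, 8, 14, 22 → 36.
For the pots, +6 each step: 15, 21, 27, 33, 39, 45 → 51.
Putting it together: 36 trays, 51 pots.

36 trays, 51 pots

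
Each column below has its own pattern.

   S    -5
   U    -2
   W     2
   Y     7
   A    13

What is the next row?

C  20

Letter: S, U, W, Y, A → C (letters move forward 2 places in the alphabet, wrapping Z→A).
For the second component, differences are 3, 4, 5, … (increasing by 1 each time): -5, -2, 2, 7, 13 → 20.
So the next row is C  20.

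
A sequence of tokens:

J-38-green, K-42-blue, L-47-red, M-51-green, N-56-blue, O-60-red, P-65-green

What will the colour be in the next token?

blue

Letter — letters move forward 1 place in the alphabet: J, K, L, M, N, O, P → Q.
Second component — alternating steps +4, +5, +4, +5, …: 38, 42, 47, 51, 56, 60, 65 → 69.
For the colour, repeats green → blue → red: green, blue, red, green, blue, red, green → blue.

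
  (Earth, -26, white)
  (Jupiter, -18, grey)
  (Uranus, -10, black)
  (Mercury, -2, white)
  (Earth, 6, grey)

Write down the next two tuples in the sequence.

Planet: Earth, Jupiter, Uranus, Mercury, Earth → Jupiter → Uranus (repeats Earth → Jupiter → Uranus → Mercury).
Second component goes -26, -18, -10, -2, 6 → 14 → 22 (+8 each step).
Shade: repeats white → grey → black; white, grey, black, white, grey → black → white.
So the next two tuples are (Jupiter, 14, black) and (Uranus, 22, white).

(Jupiter, 14, black), (Uranus, 22, white)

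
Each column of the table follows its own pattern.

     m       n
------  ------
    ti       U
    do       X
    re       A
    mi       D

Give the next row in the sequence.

fa  G

Column m: runs through the solfège scale do→ti, so ti, do, re, mi → fa.
Column n: letters move forward 3 places in the alphabet, wrapping Z→A, so U, X, A, D → G.
So the next row is fa  G.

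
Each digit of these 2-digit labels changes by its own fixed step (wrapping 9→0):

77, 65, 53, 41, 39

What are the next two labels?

First digit: 7, 6, 5, 4, 3 → 2 → 1 (−1 each step, mod 10).
Second digit: 7, 5, 3, 1, 9 → 7 → 5 (−2 each step, mod 10).
Putting the parts together: 27 and then 15.

27, 15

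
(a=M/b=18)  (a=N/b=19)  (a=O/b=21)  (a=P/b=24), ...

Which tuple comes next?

(a=Q/b=28)

A goes M, N, O, P → Q (letters move forward 1 place in the alphabet).
B: differences are 1, 2, 3, … (increasing by 1 each time), so 18, 19, 21, 24 → 28.
Combining the parts gives (a=Q/b=28).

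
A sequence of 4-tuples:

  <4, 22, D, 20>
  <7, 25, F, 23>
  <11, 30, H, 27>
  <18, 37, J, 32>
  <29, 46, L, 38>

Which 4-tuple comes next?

<47, 57, N, 45>

For the first entry, each term is the sum of the two before it: 4, 7, 11, 18, 29 → 47.
Second entry: 22, 25, 30, 37, 46 → 57 (differences are 3, 5, 7, … (increasing by 2 each time)).
Letter: letters move forward 2 places in the alphabet; D, F, H, J, L → N.
Fourth entry — differences are 3, 4, 5, … (increasing by 1 each time): 20, 23, 27, 32, 38 → 45.
Putting it together: <47, 57, N, 45>.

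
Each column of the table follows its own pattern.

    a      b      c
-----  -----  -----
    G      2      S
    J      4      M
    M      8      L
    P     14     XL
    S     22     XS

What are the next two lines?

Column a — letters move forward 3 places in the alphabet: G, J, M, P, S → V → Y.
Column b: 2, 4, 8, 14, 22 → 32 → 44 (differences are 2, 4, 6, … (increasing by 2 each time)).
Column c: runs through clothing sizes XS→XL; S, M, L, XL, XS → S → M.
Putting the parts together: V  32  S and then Y  44  M.

V  32  S; Y  44  M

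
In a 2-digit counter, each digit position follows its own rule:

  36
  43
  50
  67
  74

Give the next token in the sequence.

First digit: +1 each step, mod 10; 3, 4, 5, 6, 7 → 8.
For the second digit, −3 each step, mod 10: 6, 3, 0, 7, 4 → 1.
Putting it together: 81.

81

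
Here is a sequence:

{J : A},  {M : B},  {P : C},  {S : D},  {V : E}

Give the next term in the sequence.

First letter — letters move forward 3 places in the alphabet: J, M, P, S, V → Y.
Second letter: letters move forward 1 place in the alphabet; A, B, C, D, E → F.
So the next term is {Y : F}.

{Y : F}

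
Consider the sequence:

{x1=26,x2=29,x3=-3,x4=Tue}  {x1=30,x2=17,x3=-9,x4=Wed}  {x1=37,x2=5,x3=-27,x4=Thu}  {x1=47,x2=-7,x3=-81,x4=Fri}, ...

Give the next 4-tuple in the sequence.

X1: differences are 4, 7, 10, … (increasing by 3 each time); 26, 30, 37, 47 → 60.
X2: −12 each step; 29, 17, 5, -7 → -19.
X3: -3, -9, -27, -81 → -243 (×3 each step).
X4: Tue, Wed, Thu, Fri → Sat (runs through the weekdays Mon→Sun).
Putting it together: {x1=60,x2=-19,x3=-243,x4=Sat}.

{x1=60,x2=-19,x3=-243,x4=Sat}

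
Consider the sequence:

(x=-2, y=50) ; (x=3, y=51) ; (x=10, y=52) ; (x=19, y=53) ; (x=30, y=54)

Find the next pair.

(x=43, y=55)

For the x, differences are 5, 7, 9, … (increasing by 2 each time): -2, 3, 10, 19, 30 → 43.
Y goes 50, 51, 52, 53, 54 → 55 (+1 each step).
Combining the parts gives (x=43, y=55).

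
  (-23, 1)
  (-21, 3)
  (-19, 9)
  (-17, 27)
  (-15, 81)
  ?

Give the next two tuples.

First coordinate: +2 each step; -23, -21, -19, -17, -15 → -13 → -11.
Second coordinate: 1, 3, 9, 27, 81 → 243 → 729 (×3 each step).
Putting the parts together: (-13, 243) and then (-11, 729).

(-13, 243), (-11, 729)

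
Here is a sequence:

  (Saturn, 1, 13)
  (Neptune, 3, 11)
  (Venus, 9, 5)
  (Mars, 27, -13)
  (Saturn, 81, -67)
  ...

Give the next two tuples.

Planet — repeats Saturn → Neptune → Venus → Mars: Saturn, Neptune, Venus, Mars, Saturn → Neptune → Venus.
Second part: ×3 each step; 1, 3, 9, 27, 81 → 243 → 729.
Third part: together with the second part always sums to 14; 13, 11, 5, -13, -67 → -229 → -715.
Putting the parts together: (Neptune, 243, -229) and then (Venus, 729, -715).

(Neptune, 243, -229), (Venus, 729, -715)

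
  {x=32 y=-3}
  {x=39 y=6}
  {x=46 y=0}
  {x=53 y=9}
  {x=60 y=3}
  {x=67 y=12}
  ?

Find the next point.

X: 32, 39, 46, 53, 60, 67 → 74 (+7 each step).
Y goes -3, 6, 0, 9, 3, 12 → 6 (alternating steps +9, −6, +9, −6, …).
So the next point is {x=74 y=6}.

{x=74 y=6}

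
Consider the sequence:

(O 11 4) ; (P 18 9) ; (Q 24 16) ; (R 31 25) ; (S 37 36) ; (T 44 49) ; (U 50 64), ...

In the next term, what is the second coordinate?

For the second coordinate, alternating steps +7, +6, +7, +6, …: 11, 18, 24, 31, 37, 44, 50 → 57.

57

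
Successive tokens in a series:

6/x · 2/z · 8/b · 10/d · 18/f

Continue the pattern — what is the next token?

28/h

First component: each term is the sum of the two before it; 6, 2, 8, 10, 18 → 28.
Letter: x, z, b, d, f → h (letters move forward 2 places in the alphabet, wrapping Z→A).
Putting it together: 28/h.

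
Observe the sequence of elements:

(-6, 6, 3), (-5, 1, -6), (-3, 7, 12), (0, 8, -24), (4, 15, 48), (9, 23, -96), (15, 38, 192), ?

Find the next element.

(22, 61, -384)

First component goes -6, -5, -3, 0, 4, 9, 15 → 22 (differences are 1, 2, 3, … (increasing by 1 each time)).
Second component — each term is the sum of the two before it: 6, 1, 7, 8, 15, 23, 38 → 61.
Third component: 3, -6, 12, -24, 48, -96, 192 → -384 (×(-2) each step).
Combining the parts gives (22, 61, -384).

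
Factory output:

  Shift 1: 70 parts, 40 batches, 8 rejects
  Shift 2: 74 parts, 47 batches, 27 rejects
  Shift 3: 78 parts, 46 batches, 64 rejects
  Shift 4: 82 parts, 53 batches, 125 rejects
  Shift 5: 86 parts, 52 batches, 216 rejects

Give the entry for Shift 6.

90 parts, 59 batches, 343 rejects

Parts goes 70, 74, 78, 82, 86 → 90 (+4 each step).
Batches goes 40, 47, 46, 53, 52 → 59 (alternating steps +7, −1, +7, −1, …).
Rejects: perfect cubes: 2³, 3³, 4³, …, so 8, 27, 64, 125, 216 → 343.
Combining the parts gives 90 parts, 59 batches, 343 rejects.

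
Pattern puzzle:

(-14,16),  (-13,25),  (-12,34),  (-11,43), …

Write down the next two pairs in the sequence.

(-10,52), (-9,61)

First value goes -14, -13, -12, -11 → -10 → -9 (+1 each step).
Second value: 16, 25, 34, 43 → 52 → 61 (+9 each step).
So the next two pairs are (-10,52) and (-9,61).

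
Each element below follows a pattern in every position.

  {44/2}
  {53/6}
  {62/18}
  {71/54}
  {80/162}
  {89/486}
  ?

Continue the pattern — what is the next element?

First slot goes 44, 53, 62, 71, 80, 89 → 98 (+9 each step).
Second slot: ×3 each step, so 2, 6, 18, 54, 162, 486 → 1458.
So the next element is {98/1458}.

{98/1458}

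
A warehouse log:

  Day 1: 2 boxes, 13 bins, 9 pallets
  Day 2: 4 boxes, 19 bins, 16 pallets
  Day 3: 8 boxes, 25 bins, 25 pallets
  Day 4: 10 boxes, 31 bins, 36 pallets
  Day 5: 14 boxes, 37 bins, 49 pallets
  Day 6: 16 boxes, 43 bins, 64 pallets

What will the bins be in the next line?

49

Boxes: alternating steps +2, +4, +2, +4, …, so 2, 4, 8, 10, 14, 16 → 20.
For the bins, +6 each step: 13, 19, 25, 31, 37, 43 → 49.
Pallets goes 9, 16, 25, 36, 49, 64 → 81 (perfect squares: 3², 4², 5², …).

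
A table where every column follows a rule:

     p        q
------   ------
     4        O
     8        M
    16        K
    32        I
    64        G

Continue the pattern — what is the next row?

Column p: ×2 each step; 4, 8, 16, 32, 64 → 128.
Column q: letters move back 2 places in the alphabet; O, M, K, I, G → E.
Combining the parts gives 128  E.

128  E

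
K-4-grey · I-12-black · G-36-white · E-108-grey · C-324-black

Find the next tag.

For the letter, letters move back 2 places in the alphabet: K, I, G, E, C → A.
For the second component, ×3 each step: 4, 12, 36, 108, 324 → 972.
Shade — repeats grey → black → white: grey, black, white, grey, black → white.
So the next tag is A-972-white.

A-972-white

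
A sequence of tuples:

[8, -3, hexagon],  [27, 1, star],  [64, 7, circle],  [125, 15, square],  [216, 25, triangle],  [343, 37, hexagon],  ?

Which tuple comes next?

[512, 51, star]

First slot: 8, 27, 64, 125, 216, 343 → 512 (perfect cubes: 2³, 3³, 4³, …).
For the second slot, differences are 4, 6, 8, … (increasing by 2 each time): -3, 1, 7, 15, 25, 37 → 51.
Shape: hexagon, star, circle, square, triangle, hexagon → star (repeats hexagon → star → circle → square → triangle).
Putting it together: [512, 51, star].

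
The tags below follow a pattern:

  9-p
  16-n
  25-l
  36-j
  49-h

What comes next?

First component goes 9, 16, 25, 36, 49 → 64 (perfect squares: 3², 4², 5², …).
Letter: letters move back 2 places in the alphabet, so p, n, l, j, h → f.
Putting it together: 64-f.

64-f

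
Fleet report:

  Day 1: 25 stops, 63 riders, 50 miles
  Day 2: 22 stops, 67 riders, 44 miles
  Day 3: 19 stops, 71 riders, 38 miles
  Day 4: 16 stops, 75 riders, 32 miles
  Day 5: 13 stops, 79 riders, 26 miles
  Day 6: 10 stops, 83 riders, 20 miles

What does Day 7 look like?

7 stops, 87 riders, 14 miles

Stops: −3 each step, so 25, 22, 19, 16, 13, 10 → 7.
Riders: +4 each step, so 63, 67, 71, 75, 79, 83 → 87.
Miles: 50, 44, 38, 32, 26, 20 → 14 (always 2 × the stops).
Putting it together: 7 stops, 87 riders, 14 miles.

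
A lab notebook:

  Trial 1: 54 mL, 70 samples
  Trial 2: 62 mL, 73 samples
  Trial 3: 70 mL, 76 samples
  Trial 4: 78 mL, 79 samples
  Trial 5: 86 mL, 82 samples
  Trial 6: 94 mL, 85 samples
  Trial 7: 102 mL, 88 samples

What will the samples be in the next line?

91

For the mL, +8 each step: 54, 62, 70, 78, 86, 94, 102 → 110.
Samples: +3 each step, so 70, 73, 76, 79, 82, 85, 88 → 91.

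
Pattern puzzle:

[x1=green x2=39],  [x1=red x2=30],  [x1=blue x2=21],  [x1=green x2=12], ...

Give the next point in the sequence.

X1: green, red, blue, green → red (repeats green → red → blue).
X2 goes 39, 30, 21, 12 → 3 (−9 each step).
Combining the parts gives [x1=red x2=3].

[x1=red x2=3]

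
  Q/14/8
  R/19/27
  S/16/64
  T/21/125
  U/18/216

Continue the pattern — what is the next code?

V/23/343

For the letter, letters move forward 1 place in the alphabet: Q, R, S, T, U → V.
Second component: alternating steps +5, −3, +5, −3, …; 14, 19, 16, 21, 18 → 23.
For the third component, perfect cubes: 2³, 3³, 4³, …: 8, 27, 64, 125, 216 → 343.
So the next code is V/23/343.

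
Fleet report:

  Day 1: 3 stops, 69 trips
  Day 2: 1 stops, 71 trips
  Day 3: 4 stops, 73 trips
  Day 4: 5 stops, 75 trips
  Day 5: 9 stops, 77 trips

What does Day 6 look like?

Stops — each term is the sum of the two before it: 3, 1, 4, 5, 9 → 14.
Trips goes 69, 71, 73, 75, 77 → 79 (+2 each step).
Combining the parts gives 14 stops, 79 trips.

14 stops, 79 trips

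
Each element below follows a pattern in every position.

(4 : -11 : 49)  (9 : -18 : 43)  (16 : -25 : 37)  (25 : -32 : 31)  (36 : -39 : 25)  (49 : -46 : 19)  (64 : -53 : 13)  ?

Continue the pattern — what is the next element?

For the first coordinate, perfect squares: 2², 3², 4², …: 4, 9, 16, 25, 36, 49, 64 → 81.
Second coordinate goes -11, -18, -25, -32, -39, -46, -53 → -60 (−7 each step).
Third coordinate goes 49, 43, 37, 31, 25, 19, 13 → 7 (−6 each step).
Putting it together: (81 : -60 : 7).

(81 : -60 : 7)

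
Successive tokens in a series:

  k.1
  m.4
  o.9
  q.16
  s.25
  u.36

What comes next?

Letter: k, m, o, q, s, u → w (letters move forward 2 places in the alphabet).
Second component: perfect squares: 1², 2², 3², …; 1, 4, 9, 16, 25, 36 → 49.
So the next token is w.49.

w.49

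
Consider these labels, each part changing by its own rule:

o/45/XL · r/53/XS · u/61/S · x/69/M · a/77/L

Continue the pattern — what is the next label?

d/85/XL

For the letter, letters move forward 3 places in the alphabet, wrapping Z→A: o, r, u, x, a → d.
Second component — +8 each step: 45, 53, 61, 69, 77 → 85.
Size: runs through clothing sizes XS→XL, so XL, XS, S, M, L → XL.
So the next label is d/85/XL.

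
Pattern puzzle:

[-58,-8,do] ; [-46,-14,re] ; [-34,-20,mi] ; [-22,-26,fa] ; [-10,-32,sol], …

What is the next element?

[2,-38,la]

First slot goes -58, -46, -34, -22, -10 → 2 (+12 each step).
Second slot goes -8, -14, -20, -26, -32 → -38 (−6 each step).
Note: runs through the solfège scale do→ti, so do, re, mi, fa, sol → la.
So the next element is [2,-38,la].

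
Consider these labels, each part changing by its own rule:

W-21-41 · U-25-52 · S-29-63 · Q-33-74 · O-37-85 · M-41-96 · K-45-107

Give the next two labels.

Letter: letters move back 2 places in the alphabet, so W, U, S, Q, O, M, K → I → G.
Second component: 21, 25, 29, 33, 37, 41, 45 → 49 → 53 (+4 each step).
For the third component, +11 each step: 41, 52, 63, 74, 85, 96, 107 → 118 → 129.
Putting the parts together: I-49-118 and then G-53-129.

I-49-118 then G-53-129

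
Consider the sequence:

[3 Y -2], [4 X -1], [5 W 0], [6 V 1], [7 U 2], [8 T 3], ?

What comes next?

First slot — +1 each step: 3, 4, 5, 6, 7, 8 → 9.
For the letter, letters move back 1 place in the alphabet: Y, X, W, V, U, T → S.
Third slot goes -2, -1, 0, 1, 2, 3 → 4 (always 5 less than the first slot).
Combining the parts gives [9 S 4].

[9 S 4]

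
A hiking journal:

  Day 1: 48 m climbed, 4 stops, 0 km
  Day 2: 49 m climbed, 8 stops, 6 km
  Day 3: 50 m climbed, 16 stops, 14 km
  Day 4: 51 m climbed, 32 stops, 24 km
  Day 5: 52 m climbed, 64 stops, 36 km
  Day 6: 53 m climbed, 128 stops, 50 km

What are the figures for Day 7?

54 m climbed, 256 stops, 66 km

M climbed: 48, 49, 50, 51, 52, 53 → 54 (+1 each step).
Stops — ×2 each step: 4, 8, 16, 32, 64, 128 → 256.
Km goes 0, 6, 14, 24, 36, 50 → 66 (differences are 6, 8, 10, … (increasing by 2 each time)).
Combining the parts gives 54 m climbed, 256 stops, 66 km.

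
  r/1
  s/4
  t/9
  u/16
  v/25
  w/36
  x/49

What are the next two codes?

y/64, z/81

For the letter, letters move forward 1 place in the alphabet: r, s, t, u, v, w, x → y → z.
Second component — perfect squares: 1², 2², 3², …: 1, 4, 9, 16, 25, 36, 49 → 64 → 81.
So the next two codes are y/64 and z/81.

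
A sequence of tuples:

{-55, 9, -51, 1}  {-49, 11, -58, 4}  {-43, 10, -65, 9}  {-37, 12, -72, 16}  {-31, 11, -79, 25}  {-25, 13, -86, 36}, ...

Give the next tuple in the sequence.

{-19, 12, -93, 49}

First slot: -55, -49, -43, -37, -31, -25 → -19 (+6 each step).
Second slot: alternating steps +2, −1, +2, −1, …, so 9, 11, 10, 12, 11, 13 → 12.
Third slot: −7 each step, so -51, -58, -65, -72, -79, -86 → -93.
Fourth slot: perfect squares: 1², 2², 3², …; 1, 4, 9, 16, 25, 36 → 49.
Putting it together: {-19, 12, -93, 49}.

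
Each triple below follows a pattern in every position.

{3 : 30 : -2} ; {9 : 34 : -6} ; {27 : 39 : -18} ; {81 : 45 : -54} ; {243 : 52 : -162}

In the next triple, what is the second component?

Second component: differences are 4, 5, 6, … (increasing by 1 each time); 30, 34, 39, 45, 52 → 60.

60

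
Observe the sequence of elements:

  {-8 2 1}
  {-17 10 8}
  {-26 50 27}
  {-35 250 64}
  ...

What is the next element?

{-44 1250 125}

First slot goes -8, -17, -26, -35 → -44 (−9 each step).
Second slot: ×5 each step, so 2, 10, 50, 250 → 1250.
For the third slot, perfect cubes: 1³, 2³, 3³, …: 1, 8, 27, 64 → 125.
So the next element is {-44 1250 125}.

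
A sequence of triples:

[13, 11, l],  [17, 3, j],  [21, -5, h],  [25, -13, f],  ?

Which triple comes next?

First entry goes 13, 17, 21, 25 → 29 (+4 each step).
Second entry: −8 each step; 11, 3, -5, -13 → -21.
Letter: letters move back 2 places in the alphabet, so l, j, h, f → d.
Putting it together: [29, -21, d].

[29, -21, d]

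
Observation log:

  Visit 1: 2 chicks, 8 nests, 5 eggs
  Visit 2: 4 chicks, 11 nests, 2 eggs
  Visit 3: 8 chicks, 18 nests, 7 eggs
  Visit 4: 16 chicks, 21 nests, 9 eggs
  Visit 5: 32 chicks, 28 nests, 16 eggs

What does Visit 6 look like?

Chicks: ×2 each step, so 2, 4, 8, 16, 32 → 64.
Nests goes 8, 11, 18, 21, 28 → 31 (alternating steps +3, +7, +3, +7, …).
Eggs: 5, 2, 7, 9, 16 → 25 (each term is the sum of the two before it).
Putting it together: 64 chicks, 31 nests, 25 eggs.

64 chicks, 31 nests, 25 eggs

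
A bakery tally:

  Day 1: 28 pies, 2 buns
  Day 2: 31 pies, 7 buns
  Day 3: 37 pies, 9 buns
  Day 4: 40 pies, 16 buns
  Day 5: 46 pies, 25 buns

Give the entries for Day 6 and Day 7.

49 pies, 41 buns; 55 pies, 66 buns

Pies: 28, 31, 37, 40, 46 → 49 → 55 (alternating steps +3, +6, +3, +6, …).
Buns — each term is the sum of the two before it: 2, 7, 9, 16, 25 → 41 → 66.
Putting the parts together: 49 pies, 41 buns and then 55 pies, 66 buns.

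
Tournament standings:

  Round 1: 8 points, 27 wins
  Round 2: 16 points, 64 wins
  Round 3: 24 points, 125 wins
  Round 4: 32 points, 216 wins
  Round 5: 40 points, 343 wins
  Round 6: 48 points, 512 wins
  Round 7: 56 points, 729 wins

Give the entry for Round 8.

Points — +8 each step: 8, 16, 24, 32, 40, 48, 56 → 64.
Wins goes 27, 64, 125, 216, 343, 512, 729 → 1000 (perfect cubes: 3³, 4³, 5³, …).
So the next row is 64 points, 1000 wins.

64 points, 1000 wins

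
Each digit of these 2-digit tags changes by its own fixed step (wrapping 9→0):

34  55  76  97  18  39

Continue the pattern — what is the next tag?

50

For the first digit, +2 each step, mod 10: 3, 5, 7, 9, 1, 3 → 5.
Second digit — +1 each step, mod 10: 4, 5, 6, 7, 8, 9 → 0.
Combining the parts gives 50.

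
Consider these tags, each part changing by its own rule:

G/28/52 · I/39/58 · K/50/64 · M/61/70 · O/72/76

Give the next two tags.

Q/83/82, S/94/88

Letter: letters move forward 2 places in the alphabet, so G, I, K, M, O → Q → S.
Second component: 28, 39, 50, 61, 72 → 83 → 94 (+11 each step).
Third component: +6 each step, so 52, 58, 64, 70, 76 → 82 → 88.
Putting the parts together: Q/83/82 and then S/94/88.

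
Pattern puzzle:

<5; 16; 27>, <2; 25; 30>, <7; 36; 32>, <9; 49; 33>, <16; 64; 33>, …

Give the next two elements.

First slot goes 5, 2, 7, 9, 16 → 25 → 41 (each term is the sum of the two before it).
Second slot goes 16, 25, 36, 49, 64 → 81 → 100 (perfect squares: 4², 5², 6², …).
Third slot goes 27, 30, 32, 33, 33 → 32 → 30 (differences are 3, 2, 1, … (decreasing by 1 each time)).
Putting the parts together: <25; 81; 32> and then <41; 100; 30>.

<25; 81; 32>, <41; 100; 30>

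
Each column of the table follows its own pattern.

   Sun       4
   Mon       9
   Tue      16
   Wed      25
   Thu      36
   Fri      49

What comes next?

Sat  64

Day: runs through the weekdays Mon→Sun, so Sun, Mon, Tue, Wed, Thu, Fri → Sat.
Second component: 4, 9, 16, 25, 36, 49 → 64 (perfect squares: 2², 3², 4², …).
So the next line is Sat  64.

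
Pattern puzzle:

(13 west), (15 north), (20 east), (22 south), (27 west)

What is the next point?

First slot goes 13, 15, 20, 22, 27 → 29 (alternating steps +2, +5, +2, +5, …).
Direction: repeats west → north → east → south; west, north, east, south, west → north.
So the next point is (29 north).

(29 north)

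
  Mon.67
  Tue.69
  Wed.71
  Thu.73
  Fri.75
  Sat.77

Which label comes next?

Sun.79

Day: runs through the weekdays Mon→Sun, so Mon, Tue, Wed, Thu, Fri, Sat → Sun.
Second component: 67, 69, 71, 73, 75, 77 → 79 (+2 each step).
Putting it together: Sun.79.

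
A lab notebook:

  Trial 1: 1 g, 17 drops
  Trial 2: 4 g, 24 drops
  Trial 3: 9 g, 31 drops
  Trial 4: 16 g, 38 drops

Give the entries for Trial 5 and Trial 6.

G: perfect squares: 1², 2², 3², …; 1, 4, 9, 16 → 25 → 36.
Drops — +7 each step: 17, 24, 31, 38 → 45 → 52.
Putting the parts together: 25 g, 45 drops and then 36 g, 52 drops.

25 g, 45 drops; 36 g, 52 drops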